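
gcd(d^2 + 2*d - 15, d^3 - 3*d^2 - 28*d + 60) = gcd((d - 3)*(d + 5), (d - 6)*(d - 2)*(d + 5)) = d + 5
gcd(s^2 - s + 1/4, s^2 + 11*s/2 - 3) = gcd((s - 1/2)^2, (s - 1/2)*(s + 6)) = s - 1/2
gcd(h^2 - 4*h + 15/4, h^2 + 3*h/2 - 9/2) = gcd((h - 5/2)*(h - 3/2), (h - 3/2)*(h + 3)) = h - 3/2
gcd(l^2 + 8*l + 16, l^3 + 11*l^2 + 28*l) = l + 4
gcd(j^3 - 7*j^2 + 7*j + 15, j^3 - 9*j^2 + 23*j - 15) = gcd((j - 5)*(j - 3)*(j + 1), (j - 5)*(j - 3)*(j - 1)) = j^2 - 8*j + 15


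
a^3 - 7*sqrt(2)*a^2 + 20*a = a*(a - 5*sqrt(2))*(a - 2*sqrt(2))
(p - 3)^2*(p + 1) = p^3 - 5*p^2 + 3*p + 9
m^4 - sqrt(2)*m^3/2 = m^3*(m - sqrt(2)/2)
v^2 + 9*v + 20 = (v + 4)*(v + 5)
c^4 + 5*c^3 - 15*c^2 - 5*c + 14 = (c - 2)*(c - 1)*(c + 1)*(c + 7)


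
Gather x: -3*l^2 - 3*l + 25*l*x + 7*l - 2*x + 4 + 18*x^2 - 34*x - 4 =-3*l^2 + 4*l + 18*x^2 + x*(25*l - 36)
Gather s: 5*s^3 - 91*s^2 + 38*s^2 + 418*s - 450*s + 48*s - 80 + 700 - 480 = 5*s^3 - 53*s^2 + 16*s + 140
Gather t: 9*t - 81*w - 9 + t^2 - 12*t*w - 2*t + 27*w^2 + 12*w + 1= t^2 + t*(7 - 12*w) + 27*w^2 - 69*w - 8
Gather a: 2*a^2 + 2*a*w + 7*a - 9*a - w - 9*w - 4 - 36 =2*a^2 + a*(2*w - 2) - 10*w - 40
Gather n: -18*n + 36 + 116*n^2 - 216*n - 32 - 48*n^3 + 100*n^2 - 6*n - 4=-48*n^3 + 216*n^2 - 240*n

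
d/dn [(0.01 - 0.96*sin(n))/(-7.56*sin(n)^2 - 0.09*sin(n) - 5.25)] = (-7.2576*sin(n)^2 + 0.1512*sin(n) + 5.0409)*cos(n)/(57.1536*sin(n)^4 + 1.3608*sin(n)^3 + 79.3881*sin(n)^2 + 0.945*sin(n) + 27.5625)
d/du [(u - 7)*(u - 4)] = 2*u - 11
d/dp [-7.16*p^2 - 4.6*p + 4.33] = -14.32*p - 4.6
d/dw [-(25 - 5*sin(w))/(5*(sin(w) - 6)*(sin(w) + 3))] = (10*sin(w) + cos(w)^2 - 34)*cos(w)/((sin(w) - 6)^2*(sin(w) + 3)^2)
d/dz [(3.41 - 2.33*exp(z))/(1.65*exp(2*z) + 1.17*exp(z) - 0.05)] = (3.8445*exp(2*z) - 11.253*exp(z) - 3.8732)*exp(z)/(2.7225*exp(4*z) + 3.861*exp(3*z) + 1.2039*exp(2*z) - 0.117*exp(z) + 0.0025)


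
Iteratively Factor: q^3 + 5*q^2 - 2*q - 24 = (q - 2)*(q^2 + 7*q + 12) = (q - 2)*(q + 4)*(q + 3)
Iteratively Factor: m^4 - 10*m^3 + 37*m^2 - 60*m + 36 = (m - 3)*(m^3 - 7*m^2 + 16*m - 12) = (m - 3)^2*(m^2 - 4*m + 4) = (m - 3)^2*(m - 2)*(m - 2)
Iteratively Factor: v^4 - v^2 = (v - 1)*(v^3 + v^2) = v*(v - 1)*(v^2 + v) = v^2*(v - 1)*(v + 1)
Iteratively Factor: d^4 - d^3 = (d - 1)*(d^3) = d*(d - 1)*(d^2) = d^2*(d - 1)*(d)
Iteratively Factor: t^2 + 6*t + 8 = (t + 2)*(t + 4)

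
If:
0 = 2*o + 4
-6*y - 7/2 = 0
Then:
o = -2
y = -7/12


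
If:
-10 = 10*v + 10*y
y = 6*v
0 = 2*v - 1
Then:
No Solution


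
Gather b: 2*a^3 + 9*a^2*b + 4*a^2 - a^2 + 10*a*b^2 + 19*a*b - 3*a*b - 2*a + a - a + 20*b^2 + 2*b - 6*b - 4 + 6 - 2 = 2*a^3 + 3*a^2 - 2*a + b^2*(10*a + 20) + b*(9*a^2 + 16*a - 4)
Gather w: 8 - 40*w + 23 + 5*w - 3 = 28 - 35*w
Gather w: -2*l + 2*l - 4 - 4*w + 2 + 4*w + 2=0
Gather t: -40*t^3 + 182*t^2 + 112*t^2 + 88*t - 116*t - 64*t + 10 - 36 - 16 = -40*t^3 + 294*t^2 - 92*t - 42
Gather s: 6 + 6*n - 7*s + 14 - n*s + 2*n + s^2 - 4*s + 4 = 8*n + s^2 + s*(-n - 11) + 24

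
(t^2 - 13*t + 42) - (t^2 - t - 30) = 72 - 12*t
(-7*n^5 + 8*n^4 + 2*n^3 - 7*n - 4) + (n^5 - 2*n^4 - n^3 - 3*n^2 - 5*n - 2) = -6*n^5 + 6*n^4 + n^3 - 3*n^2 - 12*n - 6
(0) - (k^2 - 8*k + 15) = -k^2 + 8*k - 15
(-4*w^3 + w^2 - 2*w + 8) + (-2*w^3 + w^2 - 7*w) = -6*w^3 + 2*w^2 - 9*w + 8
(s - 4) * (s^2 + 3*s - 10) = s^3 - s^2 - 22*s + 40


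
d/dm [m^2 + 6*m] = 2*m + 6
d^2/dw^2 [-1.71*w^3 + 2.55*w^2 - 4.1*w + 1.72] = 5.1 - 10.26*w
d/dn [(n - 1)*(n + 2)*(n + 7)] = 3*n^2 + 16*n + 5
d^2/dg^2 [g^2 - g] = 2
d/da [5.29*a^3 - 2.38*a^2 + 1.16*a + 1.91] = 15.87*a^2 - 4.76*a + 1.16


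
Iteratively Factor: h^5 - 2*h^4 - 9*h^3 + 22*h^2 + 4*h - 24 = (h + 1)*(h^4 - 3*h^3 - 6*h^2 + 28*h - 24) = (h - 2)*(h + 1)*(h^3 - h^2 - 8*h + 12) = (h - 2)*(h + 1)*(h + 3)*(h^2 - 4*h + 4) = (h - 2)^2*(h + 1)*(h + 3)*(h - 2)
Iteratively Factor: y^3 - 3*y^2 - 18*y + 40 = (y + 4)*(y^2 - 7*y + 10) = (y - 2)*(y + 4)*(y - 5)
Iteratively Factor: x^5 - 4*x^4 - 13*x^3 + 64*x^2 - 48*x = (x - 3)*(x^4 - x^3 - 16*x^2 + 16*x) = (x - 3)*(x - 1)*(x^3 - 16*x) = (x - 3)*(x - 1)*(x + 4)*(x^2 - 4*x) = x*(x - 3)*(x - 1)*(x + 4)*(x - 4)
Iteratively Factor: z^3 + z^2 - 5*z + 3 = (z - 1)*(z^2 + 2*z - 3) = (z - 1)^2*(z + 3)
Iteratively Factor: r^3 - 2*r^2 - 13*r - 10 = (r + 2)*(r^2 - 4*r - 5) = (r - 5)*(r + 2)*(r + 1)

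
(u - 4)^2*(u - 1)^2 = u^4 - 10*u^3 + 33*u^2 - 40*u + 16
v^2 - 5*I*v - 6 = (v - 3*I)*(v - 2*I)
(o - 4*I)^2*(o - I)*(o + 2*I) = o^4 - 7*I*o^3 - 6*o^2 - 32*I*o - 32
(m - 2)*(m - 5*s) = m^2 - 5*m*s - 2*m + 10*s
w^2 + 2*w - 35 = (w - 5)*(w + 7)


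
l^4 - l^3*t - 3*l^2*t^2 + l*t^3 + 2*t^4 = (l - 2*t)*(l - t)*(l + t)^2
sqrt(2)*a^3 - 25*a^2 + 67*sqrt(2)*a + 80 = (a - 8*sqrt(2))*(a - 5*sqrt(2))*(sqrt(2)*a + 1)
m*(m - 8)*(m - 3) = m^3 - 11*m^2 + 24*m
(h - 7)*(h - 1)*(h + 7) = h^3 - h^2 - 49*h + 49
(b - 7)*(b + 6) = b^2 - b - 42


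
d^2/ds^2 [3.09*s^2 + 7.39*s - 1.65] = 6.18000000000000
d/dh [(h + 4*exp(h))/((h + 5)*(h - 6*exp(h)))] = ((h + 5)*(h - 6*exp(h))*(4*exp(h) + 1) + (h + 5)*(h + 4*exp(h))*(6*exp(h) - 1) - (h - 6*exp(h))*(h + 4*exp(h)))/((h + 5)^2*(h - 6*exp(h))^2)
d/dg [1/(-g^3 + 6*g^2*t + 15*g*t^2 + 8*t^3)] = 3*(g^2 - 4*g*t - 5*t^2)/(-g^3 + 6*g^2*t + 15*g*t^2 + 8*t^3)^2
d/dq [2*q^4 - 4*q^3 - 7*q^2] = 2*q*(4*q^2 - 6*q - 7)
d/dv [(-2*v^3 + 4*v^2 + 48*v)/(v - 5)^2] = 2*(-v^3 + 15*v^2 - 44*v - 120)/(v^3 - 15*v^2 + 75*v - 125)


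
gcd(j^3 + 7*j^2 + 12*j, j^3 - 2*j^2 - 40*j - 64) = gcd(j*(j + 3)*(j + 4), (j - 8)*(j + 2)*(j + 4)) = j + 4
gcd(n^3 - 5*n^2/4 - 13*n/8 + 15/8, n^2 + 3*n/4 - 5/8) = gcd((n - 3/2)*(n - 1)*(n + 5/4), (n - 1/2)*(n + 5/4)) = n + 5/4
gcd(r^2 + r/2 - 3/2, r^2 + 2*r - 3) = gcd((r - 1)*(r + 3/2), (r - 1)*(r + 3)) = r - 1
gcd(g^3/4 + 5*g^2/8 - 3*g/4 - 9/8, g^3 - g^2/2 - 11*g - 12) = 1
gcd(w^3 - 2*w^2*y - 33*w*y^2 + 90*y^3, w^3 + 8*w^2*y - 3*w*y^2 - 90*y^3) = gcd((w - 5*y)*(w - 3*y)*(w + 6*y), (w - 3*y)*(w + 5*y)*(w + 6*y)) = -w^2 - 3*w*y + 18*y^2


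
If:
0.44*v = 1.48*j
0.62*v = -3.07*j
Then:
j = 0.00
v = 0.00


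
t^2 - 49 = (t - 7)*(t + 7)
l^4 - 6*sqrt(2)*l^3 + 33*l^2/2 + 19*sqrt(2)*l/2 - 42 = (l - 7*sqrt(2)/2)*(l - 2*sqrt(2))*(l - 3*sqrt(2)/2)*(l + sqrt(2))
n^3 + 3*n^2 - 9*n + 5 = (n - 1)^2*(n + 5)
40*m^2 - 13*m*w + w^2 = (-8*m + w)*(-5*m + w)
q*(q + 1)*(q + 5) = q^3 + 6*q^2 + 5*q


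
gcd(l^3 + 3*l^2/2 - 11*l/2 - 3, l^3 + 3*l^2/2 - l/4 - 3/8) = l + 1/2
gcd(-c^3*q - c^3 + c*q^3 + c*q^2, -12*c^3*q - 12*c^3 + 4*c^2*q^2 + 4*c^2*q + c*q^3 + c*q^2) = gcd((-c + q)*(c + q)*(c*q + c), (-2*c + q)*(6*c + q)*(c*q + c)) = c*q + c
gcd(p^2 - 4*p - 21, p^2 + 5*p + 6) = p + 3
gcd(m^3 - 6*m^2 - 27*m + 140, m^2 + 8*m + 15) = m + 5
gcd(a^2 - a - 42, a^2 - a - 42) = a^2 - a - 42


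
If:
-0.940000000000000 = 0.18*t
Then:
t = -5.22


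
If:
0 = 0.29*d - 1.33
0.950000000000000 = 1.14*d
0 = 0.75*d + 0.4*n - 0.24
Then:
No Solution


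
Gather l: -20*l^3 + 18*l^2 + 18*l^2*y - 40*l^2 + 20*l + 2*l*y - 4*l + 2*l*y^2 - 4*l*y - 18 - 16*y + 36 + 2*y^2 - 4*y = -20*l^3 + l^2*(18*y - 22) + l*(2*y^2 - 2*y + 16) + 2*y^2 - 20*y + 18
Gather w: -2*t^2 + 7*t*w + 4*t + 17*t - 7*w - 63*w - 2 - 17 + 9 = -2*t^2 + 21*t + w*(7*t - 70) - 10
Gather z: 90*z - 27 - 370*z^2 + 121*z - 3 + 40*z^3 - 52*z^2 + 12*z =40*z^3 - 422*z^2 + 223*z - 30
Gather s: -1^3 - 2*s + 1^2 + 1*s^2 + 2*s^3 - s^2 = 2*s^3 - 2*s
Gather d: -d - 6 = -d - 6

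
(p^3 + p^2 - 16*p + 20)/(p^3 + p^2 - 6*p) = (p^2 + 3*p - 10)/(p*(p + 3))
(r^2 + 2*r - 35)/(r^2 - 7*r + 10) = (r + 7)/(r - 2)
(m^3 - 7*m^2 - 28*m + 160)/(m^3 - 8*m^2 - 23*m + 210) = (m^2 - 12*m + 32)/(m^2 - 13*m + 42)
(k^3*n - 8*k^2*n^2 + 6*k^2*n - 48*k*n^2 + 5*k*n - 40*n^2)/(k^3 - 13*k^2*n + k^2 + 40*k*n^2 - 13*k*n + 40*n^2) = n*(k + 5)/(k - 5*n)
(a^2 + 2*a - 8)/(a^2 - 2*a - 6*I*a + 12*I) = (a + 4)/(a - 6*I)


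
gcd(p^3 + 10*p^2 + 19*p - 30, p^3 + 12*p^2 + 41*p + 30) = p^2 + 11*p + 30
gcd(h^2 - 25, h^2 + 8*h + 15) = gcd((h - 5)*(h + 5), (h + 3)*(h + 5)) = h + 5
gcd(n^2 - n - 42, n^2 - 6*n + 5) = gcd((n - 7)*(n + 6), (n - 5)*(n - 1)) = 1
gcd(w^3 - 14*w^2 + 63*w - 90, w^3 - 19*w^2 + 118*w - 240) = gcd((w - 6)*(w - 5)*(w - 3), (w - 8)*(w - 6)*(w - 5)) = w^2 - 11*w + 30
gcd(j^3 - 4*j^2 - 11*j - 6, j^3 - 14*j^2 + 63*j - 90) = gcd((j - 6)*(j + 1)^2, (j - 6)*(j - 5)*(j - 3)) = j - 6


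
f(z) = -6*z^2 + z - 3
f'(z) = 1 - 12*z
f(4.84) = -138.71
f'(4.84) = -57.08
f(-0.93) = -9.12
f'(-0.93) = 12.16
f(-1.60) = -19.96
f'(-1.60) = 20.20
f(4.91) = -142.74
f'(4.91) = -57.92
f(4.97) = -146.24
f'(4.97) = -58.64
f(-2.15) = -32.88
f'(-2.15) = 26.80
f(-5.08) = -162.92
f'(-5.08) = 61.96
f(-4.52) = -130.10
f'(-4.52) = 55.24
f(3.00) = -54.00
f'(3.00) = -35.00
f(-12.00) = -879.00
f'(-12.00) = 145.00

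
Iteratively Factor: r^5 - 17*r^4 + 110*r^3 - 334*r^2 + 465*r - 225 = (r - 3)*(r^4 - 14*r^3 + 68*r^2 - 130*r + 75) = (r - 5)*(r - 3)*(r^3 - 9*r^2 + 23*r - 15) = (r - 5)^2*(r - 3)*(r^2 - 4*r + 3) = (r - 5)^2*(r - 3)^2*(r - 1)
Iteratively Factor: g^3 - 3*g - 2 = (g + 1)*(g^2 - g - 2) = (g + 1)^2*(g - 2)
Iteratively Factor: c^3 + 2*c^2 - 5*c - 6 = (c + 3)*(c^2 - c - 2) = (c + 1)*(c + 3)*(c - 2)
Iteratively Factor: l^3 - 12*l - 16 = (l - 4)*(l^2 + 4*l + 4) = (l - 4)*(l + 2)*(l + 2)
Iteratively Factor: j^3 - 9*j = (j - 3)*(j^2 + 3*j) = j*(j - 3)*(j + 3)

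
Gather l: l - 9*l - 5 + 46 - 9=32 - 8*l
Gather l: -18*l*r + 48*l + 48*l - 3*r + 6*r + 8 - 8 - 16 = l*(96 - 18*r) + 3*r - 16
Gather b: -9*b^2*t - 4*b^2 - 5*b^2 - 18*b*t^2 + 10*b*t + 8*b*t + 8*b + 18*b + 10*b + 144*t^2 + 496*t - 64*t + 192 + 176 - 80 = b^2*(-9*t - 9) + b*(-18*t^2 + 18*t + 36) + 144*t^2 + 432*t + 288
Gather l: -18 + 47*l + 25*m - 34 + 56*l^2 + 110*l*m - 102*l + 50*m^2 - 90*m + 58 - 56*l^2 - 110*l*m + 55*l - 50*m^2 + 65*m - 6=0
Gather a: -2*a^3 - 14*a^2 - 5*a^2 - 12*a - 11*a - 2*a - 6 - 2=-2*a^3 - 19*a^2 - 25*a - 8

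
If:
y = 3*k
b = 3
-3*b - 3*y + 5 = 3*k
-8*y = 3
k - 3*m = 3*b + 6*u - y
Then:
No Solution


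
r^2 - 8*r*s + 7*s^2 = (r - 7*s)*(r - s)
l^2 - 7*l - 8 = (l - 8)*(l + 1)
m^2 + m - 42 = (m - 6)*(m + 7)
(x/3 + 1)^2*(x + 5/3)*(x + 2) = x^4/9 + 29*x^3/27 + 103*x^2/27 + 53*x/9 + 10/3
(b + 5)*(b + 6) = b^2 + 11*b + 30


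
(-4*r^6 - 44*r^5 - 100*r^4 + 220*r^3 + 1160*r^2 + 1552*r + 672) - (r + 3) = -4*r^6 - 44*r^5 - 100*r^4 + 220*r^3 + 1160*r^2 + 1551*r + 669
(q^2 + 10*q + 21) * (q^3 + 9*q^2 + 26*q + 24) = q^5 + 19*q^4 + 137*q^3 + 473*q^2 + 786*q + 504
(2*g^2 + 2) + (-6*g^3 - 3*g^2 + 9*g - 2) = -6*g^3 - g^2 + 9*g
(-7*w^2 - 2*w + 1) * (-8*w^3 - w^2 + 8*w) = 56*w^5 + 23*w^4 - 62*w^3 - 17*w^2 + 8*w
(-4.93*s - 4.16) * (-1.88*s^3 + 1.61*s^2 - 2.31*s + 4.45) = 9.2684*s^4 - 0.1165*s^3 + 4.6907*s^2 - 12.3289*s - 18.512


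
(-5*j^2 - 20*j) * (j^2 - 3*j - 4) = -5*j^4 - 5*j^3 + 80*j^2 + 80*j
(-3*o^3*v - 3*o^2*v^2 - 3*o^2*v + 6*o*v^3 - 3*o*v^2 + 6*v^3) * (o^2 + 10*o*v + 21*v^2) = -3*o^5*v - 33*o^4*v^2 - 3*o^4*v - 87*o^3*v^3 - 33*o^3*v^2 - 3*o^2*v^4 - 87*o^2*v^3 + 126*o*v^5 - 3*o*v^4 + 126*v^5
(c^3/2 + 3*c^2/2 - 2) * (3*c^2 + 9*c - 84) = 3*c^5/2 + 9*c^4 - 57*c^3/2 - 132*c^2 - 18*c + 168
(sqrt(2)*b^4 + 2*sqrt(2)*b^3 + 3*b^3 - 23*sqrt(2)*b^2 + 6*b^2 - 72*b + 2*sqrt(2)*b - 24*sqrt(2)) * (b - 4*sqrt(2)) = sqrt(2)*b^5 - 5*b^4 + 2*sqrt(2)*b^4 - 35*sqrt(2)*b^3 - 10*b^3 - 22*sqrt(2)*b^2 + 112*b^2 - 16*b + 264*sqrt(2)*b + 192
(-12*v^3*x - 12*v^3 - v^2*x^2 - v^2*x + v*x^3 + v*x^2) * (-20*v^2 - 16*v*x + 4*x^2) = 240*v^5*x + 240*v^5 + 212*v^4*x^2 + 212*v^4*x - 52*v^3*x^3 - 52*v^3*x^2 - 20*v^2*x^4 - 20*v^2*x^3 + 4*v*x^5 + 4*v*x^4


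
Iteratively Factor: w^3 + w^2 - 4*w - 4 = (w + 1)*(w^2 - 4) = (w - 2)*(w + 1)*(w + 2)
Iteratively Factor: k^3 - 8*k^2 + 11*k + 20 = (k + 1)*(k^2 - 9*k + 20) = (k - 4)*(k + 1)*(k - 5)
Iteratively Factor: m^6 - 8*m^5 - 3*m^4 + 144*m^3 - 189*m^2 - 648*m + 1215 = (m - 5)*(m^5 - 3*m^4 - 18*m^3 + 54*m^2 + 81*m - 243) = (m - 5)*(m - 3)*(m^4 - 18*m^2 + 81) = (m - 5)*(m - 3)^2*(m^3 + 3*m^2 - 9*m - 27) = (m - 5)*(m - 3)^2*(m + 3)*(m^2 - 9) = (m - 5)*(m - 3)^3*(m + 3)*(m + 3)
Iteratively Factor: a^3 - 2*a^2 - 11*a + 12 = (a - 4)*(a^2 + 2*a - 3) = (a - 4)*(a + 3)*(a - 1)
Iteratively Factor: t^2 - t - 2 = (t + 1)*(t - 2)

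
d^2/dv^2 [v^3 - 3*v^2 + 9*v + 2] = 6*v - 6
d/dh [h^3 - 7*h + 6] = 3*h^2 - 7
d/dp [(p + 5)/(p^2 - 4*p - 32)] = (p^2 - 4*p - 2*(p - 2)*(p + 5) - 32)/(-p^2 + 4*p + 32)^2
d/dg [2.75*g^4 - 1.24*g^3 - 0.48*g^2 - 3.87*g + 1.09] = 11.0*g^3 - 3.72*g^2 - 0.96*g - 3.87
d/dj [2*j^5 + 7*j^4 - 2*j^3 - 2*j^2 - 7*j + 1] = 10*j^4 + 28*j^3 - 6*j^2 - 4*j - 7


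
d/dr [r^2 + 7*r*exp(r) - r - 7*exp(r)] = 7*r*exp(r) + 2*r - 1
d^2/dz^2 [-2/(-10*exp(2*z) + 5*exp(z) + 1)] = 10*((1 - 8*exp(z))*(-10*exp(2*z) + 5*exp(z) + 1) - 10*(4*exp(z) - 1)^2*exp(z))*exp(z)/(-10*exp(2*z) + 5*exp(z) + 1)^3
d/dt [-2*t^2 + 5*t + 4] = 5 - 4*t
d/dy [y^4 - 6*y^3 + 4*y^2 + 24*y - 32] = 4*y^3 - 18*y^2 + 8*y + 24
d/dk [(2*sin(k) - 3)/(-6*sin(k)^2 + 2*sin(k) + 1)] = 4*(3*sin(k)^2 - 9*sin(k) + 2)*cos(k)/(6*sin(k)^2 - 2*sin(k) - 1)^2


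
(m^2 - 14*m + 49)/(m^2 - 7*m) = (m - 7)/m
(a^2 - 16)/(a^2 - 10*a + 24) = (a + 4)/(a - 6)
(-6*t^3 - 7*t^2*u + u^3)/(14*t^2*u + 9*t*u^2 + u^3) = (-3*t^2 - 2*t*u + u^2)/(u*(7*t + u))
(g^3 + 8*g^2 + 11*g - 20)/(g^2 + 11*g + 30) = (g^2 + 3*g - 4)/(g + 6)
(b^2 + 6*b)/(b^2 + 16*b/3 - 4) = 3*b/(3*b - 2)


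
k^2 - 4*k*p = k*(k - 4*p)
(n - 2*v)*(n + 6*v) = n^2 + 4*n*v - 12*v^2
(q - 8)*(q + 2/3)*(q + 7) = q^3 - q^2/3 - 170*q/3 - 112/3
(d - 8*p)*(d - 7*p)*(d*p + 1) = d^3*p - 15*d^2*p^2 + d^2 + 56*d*p^3 - 15*d*p + 56*p^2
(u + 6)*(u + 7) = u^2 + 13*u + 42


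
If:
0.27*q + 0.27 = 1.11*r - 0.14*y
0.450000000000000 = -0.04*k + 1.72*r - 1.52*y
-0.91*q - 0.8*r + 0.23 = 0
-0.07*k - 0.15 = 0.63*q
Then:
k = -2.38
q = 0.03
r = 0.26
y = 0.06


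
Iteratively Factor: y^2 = (y)*(y)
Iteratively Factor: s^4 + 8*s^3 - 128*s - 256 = (s + 4)*(s^3 + 4*s^2 - 16*s - 64) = (s - 4)*(s + 4)*(s^2 + 8*s + 16) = (s - 4)*(s + 4)^2*(s + 4)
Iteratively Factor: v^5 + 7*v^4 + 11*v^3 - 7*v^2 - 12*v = (v)*(v^4 + 7*v^3 + 11*v^2 - 7*v - 12) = v*(v + 4)*(v^3 + 3*v^2 - v - 3) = v*(v - 1)*(v + 4)*(v^2 + 4*v + 3) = v*(v - 1)*(v + 1)*(v + 4)*(v + 3)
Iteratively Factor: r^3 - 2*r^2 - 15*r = (r + 3)*(r^2 - 5*r) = (r - 5)*(r + 3)*(r)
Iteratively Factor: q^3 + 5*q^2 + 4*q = (q + 4)*(q^2 + q) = q*(q + 4)*(q + 1)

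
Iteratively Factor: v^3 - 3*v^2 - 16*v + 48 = (v - 4)*(v^2 + v - 12) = (v - 4)*(v - 3)*(v + 4)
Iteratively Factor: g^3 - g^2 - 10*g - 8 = (g - 4)*(g^2 + 3*g + 2) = (g - 4)*(g + 2)*(g + 1)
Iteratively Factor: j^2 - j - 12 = (j - 4)*(j + 3)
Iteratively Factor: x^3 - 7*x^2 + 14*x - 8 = (x - 2)*(x^2 - 5*x + 4) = (x - 4)*(x - 2)*(x - 1)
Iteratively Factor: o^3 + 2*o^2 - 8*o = (o + 4)*(o^2 - 2*o) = o*(o + 4)*(o - 2)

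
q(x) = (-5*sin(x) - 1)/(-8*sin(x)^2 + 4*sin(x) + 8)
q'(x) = (16*sin(x)*cos(x) - 4*cos(x))*(-5*sin(x) - 1)/(-8*sin(x)^2 + 4*sin(x) + 8)^2 - 5*cos(x)/(-8*sin(x)^2 + 4*sin(x) + 8) = (-4*sin(x) + 5*cos(2*x) - 14)*cos(x)/(4*(sin(x) + cos(2*x) + 1)^2)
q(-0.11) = -0.06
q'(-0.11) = -0.62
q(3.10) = -0.15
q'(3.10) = 0.55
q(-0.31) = 0.09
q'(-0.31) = -0.91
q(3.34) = -0.00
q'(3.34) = 0.71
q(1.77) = -1.39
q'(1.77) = 0.99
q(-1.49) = -1.01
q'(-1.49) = -0.31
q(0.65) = -0.54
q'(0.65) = -0.86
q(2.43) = -0.59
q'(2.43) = 0.93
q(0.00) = -0.12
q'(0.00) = -0.56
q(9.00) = -0.37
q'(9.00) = 0.65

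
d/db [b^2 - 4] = 2*b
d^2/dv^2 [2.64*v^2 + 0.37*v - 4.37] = 5.28000000000000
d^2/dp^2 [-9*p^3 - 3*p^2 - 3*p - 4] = -54*p - 6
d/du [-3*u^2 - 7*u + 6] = -6*u - 7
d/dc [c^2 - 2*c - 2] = 2*c - 2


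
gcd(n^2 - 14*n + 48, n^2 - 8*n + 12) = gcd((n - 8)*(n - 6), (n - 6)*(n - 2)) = n - 6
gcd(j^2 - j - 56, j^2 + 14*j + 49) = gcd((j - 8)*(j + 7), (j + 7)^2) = j + 7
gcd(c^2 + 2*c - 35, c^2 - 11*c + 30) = c - 5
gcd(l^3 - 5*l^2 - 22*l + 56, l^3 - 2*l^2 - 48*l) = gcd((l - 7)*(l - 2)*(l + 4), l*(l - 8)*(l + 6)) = 1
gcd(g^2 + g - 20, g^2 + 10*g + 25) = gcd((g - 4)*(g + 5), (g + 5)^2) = g + 5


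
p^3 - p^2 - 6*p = p*(p - 3)*(p + 2)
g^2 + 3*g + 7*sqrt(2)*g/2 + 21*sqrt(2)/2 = (g + 3)*(g + 7*sqrt(2)/2)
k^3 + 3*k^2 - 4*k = k*(k - 1)*(k + 4)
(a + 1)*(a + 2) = a^2 + 3*a + 2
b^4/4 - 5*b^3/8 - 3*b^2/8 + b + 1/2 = (b/4 + 1/4)*(b - 2)^2*(b + 1/2)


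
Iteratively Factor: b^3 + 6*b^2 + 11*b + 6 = (b + 2)*(b^2 + 4*b + 3) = (b + 2)*(b + 3)*(b + 1)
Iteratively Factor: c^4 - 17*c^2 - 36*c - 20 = (c + 2)*(c^3 - 2*c^2 - 13*c - 10) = (c - 5)*(c + 2)*(c^2 + 3*c + 2) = (c - 5)*(c + 2)^2*(c + 1)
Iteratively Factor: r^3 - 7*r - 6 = (r - 3)*(r^2 + 3*r + 2) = (r - 3)*(r + 2)*(r + 1)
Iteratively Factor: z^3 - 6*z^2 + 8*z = (z - 2)*(z^2 - 4*z) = z*(z - 2)*(z - 4)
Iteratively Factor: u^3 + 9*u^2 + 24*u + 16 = (u + 4)*(u^2 + 5*u + 4) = (u + 4)^2*(u + 1)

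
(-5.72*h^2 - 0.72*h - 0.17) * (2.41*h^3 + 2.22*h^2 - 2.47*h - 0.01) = -13.7852*h^5 - 14.4336*h^4 + 12.1203*h^3 + 1.4582*h^2 + 0.4271*h + 0.0017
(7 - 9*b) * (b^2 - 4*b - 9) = -9*b^3 + 43*b^2 + 53*b - 63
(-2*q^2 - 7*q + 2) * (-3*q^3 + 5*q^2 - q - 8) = 6*q^5 + 11*q^4 - 39*q^3 + 33*q^2 + 54*q - 16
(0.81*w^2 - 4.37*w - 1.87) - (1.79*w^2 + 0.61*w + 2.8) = -0.98*w^2 - 4.98*w - 4.67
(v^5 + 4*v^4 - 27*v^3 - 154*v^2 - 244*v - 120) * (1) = v^5 + 4*v^4 - 27*v^3 - 154*v^2 - 244*v - 120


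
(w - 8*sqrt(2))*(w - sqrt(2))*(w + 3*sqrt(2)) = w^3 - 6*sqrt(2)*w^2 - 38*w + 48*sqrt(2)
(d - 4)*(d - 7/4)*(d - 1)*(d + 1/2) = d^4 - 25*d^3/4 + 75*d^2/8 - 5*d/8 - 7/2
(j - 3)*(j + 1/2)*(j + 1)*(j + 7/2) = j^4 + 2*j^3 - 37*j^2/4 - 31*j/2 - 21/4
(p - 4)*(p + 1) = p^2 - 3*p - 4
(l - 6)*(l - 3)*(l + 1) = l^3 - 8*l^2 + 9*l + 18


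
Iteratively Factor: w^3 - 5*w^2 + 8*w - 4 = (w - 2)*(w^2 - 3*w + 2) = (w - 2)*(w - 1)*(w - 2)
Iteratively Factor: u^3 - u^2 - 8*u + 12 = (u - 2)*(u^2 + u - 6) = (u - 2)*(u + 3)*(u - 2)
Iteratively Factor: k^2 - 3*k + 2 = (k - 2)*(k - 1)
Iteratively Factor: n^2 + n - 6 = (n - 2)*(n + 3)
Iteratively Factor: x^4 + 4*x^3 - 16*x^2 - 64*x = (x - 4)*(x^3 + 8*x^2 + 16*x) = x*(x - 4)*(x^2 + 8*x + 16) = x*(x - 4)*(x + 4)*(x + 4)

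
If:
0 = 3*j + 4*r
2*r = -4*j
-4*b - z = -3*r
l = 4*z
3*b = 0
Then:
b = 0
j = 0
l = 0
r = 0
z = 0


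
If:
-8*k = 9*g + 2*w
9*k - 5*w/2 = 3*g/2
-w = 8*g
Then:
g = 0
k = 0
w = 0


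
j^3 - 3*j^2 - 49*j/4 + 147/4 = (j - 7/2)*(j - 3)*(j + 7/2)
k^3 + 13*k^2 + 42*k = k*(k + 6)*(k + 7)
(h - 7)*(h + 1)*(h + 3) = h^3 - 3*h^2 - 25*h - 21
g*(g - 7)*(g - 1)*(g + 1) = g^4 - 7*g^3 - g^2 + 7*g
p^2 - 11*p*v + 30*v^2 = (p - 6*v)*(p - 5*v)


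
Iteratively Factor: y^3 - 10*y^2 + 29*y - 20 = (y - 5)*(y^2 - 5*y + 4) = (y - 5)*(y - 1)*(y - 4)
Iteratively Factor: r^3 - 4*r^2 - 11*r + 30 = (r - 2)*(r^2 - 2*r - 15) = (r - 2)*(r + 3)*(r - 5)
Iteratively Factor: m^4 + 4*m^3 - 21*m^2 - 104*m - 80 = (m - 5)*(m^3 + 9*m^2 + 24*m + 16) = (m - 5)*(m + 4)*(m^2 + 5*m + 4) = (m - 5)*(m + 1)*(m + 4)*(m + 4)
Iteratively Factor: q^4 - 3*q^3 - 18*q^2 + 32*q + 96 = (q + 3)*(q^3 - 6*q^2 + 32) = (q - 4)*(q + 3)*(q^2 - 2*q - 8) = (q - 4)^2*(q + 3)*(q + 2)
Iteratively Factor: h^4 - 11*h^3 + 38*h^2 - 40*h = (h - 2)*(h^3 - 9*h^2 + 20*h) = (h - 5)*(h - 2)*(h^2 - 4*h) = h*(h - 5)*(h - 2)*(h - 4)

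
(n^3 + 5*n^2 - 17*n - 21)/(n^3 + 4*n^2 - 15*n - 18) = (n + 7)/(n + 6)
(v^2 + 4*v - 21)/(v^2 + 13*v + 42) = (v - 3)/(v + 6)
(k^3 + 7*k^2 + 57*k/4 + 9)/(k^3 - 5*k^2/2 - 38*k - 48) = (k + 3/2)/(k - 8)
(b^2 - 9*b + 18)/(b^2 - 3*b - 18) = (b - 3)/(b + 3)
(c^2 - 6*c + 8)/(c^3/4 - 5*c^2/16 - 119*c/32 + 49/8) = 32*(c^2 - 6*c + 8)/(8*c^3 - 10*c^2 - 119*c + 196)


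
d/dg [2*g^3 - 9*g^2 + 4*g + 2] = 6*g^2 - 18*g + 4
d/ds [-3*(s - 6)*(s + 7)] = -6*s - 3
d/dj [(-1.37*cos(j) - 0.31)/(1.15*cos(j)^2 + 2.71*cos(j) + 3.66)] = (-1.5755*cos(j)^2 - 0.713*cos(j) + 4.1741)*sin(j)/(1.3225*cos(j)^4 + 6.233*cos(j)^3 + 15.7621*cos(j)^2 + 19.8372*cos(j) + 13.3956)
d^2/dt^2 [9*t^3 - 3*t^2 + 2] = 54*t - 6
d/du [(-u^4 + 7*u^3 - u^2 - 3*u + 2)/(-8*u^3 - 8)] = (u^6 - u^4 - 2*u^3 - 15*u^2 + 2*u + 3)/(8*(u^6 + 2*u^3 + 1))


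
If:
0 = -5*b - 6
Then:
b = -6/5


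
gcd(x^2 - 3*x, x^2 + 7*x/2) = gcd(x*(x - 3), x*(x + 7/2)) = x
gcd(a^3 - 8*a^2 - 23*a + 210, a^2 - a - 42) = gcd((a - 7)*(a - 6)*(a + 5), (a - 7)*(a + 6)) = a - 7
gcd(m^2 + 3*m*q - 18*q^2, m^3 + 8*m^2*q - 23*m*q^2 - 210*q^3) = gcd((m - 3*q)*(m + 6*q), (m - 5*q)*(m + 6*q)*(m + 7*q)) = m + 6*q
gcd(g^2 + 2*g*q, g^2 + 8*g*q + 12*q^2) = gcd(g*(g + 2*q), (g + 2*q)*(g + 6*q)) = g + 2*q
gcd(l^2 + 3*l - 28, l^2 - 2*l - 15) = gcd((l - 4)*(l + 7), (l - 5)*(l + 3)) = 1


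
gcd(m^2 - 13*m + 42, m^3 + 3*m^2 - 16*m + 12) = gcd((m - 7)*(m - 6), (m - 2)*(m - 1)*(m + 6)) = 1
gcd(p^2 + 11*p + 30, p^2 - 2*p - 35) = p + 5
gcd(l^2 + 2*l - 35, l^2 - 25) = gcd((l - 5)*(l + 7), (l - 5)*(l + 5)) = l - 5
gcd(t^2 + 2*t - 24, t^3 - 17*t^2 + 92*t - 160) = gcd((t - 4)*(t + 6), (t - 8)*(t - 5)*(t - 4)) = t - 4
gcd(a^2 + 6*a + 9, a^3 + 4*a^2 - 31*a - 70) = 1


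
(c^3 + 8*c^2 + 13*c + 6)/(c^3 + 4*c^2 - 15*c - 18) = (c + 1)/(c - 3)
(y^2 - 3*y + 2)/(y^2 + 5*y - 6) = (y - 2)/(y + 6)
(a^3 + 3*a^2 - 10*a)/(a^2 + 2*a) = (a^2 + 3*a - 10)/(a + 2)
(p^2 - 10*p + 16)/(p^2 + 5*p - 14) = (p - 8)/(p + 7)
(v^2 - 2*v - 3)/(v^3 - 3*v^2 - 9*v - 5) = (v - 3)/(v^2 - 4*v - 5)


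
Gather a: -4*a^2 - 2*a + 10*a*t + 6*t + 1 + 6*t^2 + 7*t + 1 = -4*a^2 + a*(10*t - 2) + 6*t^2 + 13*t + 2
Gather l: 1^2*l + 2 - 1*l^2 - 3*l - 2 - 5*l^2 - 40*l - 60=-6*l^2 - 42*l - 60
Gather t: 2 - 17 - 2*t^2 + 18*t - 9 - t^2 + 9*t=-3*t^2 + 27*t - 24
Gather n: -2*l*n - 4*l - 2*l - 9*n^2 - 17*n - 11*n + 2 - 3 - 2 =-6*l - 9*n^2 + n*(-2*l - 28) - 3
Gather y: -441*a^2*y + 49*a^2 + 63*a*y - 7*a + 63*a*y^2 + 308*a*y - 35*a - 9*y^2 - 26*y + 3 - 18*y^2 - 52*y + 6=49*a^2 - 42*a + y^2*(63*a - 27) + y*(-441*a^2 + 371*a - 78) + 9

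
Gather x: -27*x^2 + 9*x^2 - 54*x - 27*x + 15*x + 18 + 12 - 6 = -18*x^2 - 66*x + 24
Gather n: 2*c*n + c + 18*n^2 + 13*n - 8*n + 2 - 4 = c + 18*n^2 + n*(2*c + 5) - 2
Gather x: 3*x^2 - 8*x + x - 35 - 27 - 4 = 3*x^2 - 7*x - 66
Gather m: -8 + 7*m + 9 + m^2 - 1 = m^2 + 7*m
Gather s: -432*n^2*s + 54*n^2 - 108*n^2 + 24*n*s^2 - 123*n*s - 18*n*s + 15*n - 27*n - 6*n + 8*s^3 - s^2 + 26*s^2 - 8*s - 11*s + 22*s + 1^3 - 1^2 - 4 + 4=-54*n^2 - 18*n + 8*s^3 + s^2*(24*n + 25) + s*(-432*n^2 - 141*n + 3)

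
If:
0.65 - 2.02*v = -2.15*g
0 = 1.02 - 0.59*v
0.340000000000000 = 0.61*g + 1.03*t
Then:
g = 1.32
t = -0.45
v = 1.73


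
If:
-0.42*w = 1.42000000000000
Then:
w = -3.38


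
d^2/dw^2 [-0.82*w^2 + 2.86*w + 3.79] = -1.64000000000000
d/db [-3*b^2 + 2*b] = 2 - 6*b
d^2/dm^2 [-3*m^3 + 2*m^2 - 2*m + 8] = 4 - 18*m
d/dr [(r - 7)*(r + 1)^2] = (r + 1)*(3*r - 13)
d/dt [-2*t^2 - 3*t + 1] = -4*t - 3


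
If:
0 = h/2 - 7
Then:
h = 14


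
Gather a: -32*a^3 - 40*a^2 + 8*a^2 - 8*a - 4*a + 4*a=-32*a^3 - 32*a^2 - 8*a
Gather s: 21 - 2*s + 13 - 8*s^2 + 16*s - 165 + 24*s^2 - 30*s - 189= 16*s^2 - 16*s - 320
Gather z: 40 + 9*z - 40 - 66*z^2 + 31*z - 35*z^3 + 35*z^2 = -35*z^3 - 31*z^2 + 40*z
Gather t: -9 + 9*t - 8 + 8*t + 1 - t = 16*t - 16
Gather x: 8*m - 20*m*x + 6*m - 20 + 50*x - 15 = 14*m + x*(50 - 20*m) - 35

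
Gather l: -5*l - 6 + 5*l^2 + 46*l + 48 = 5*l^2 + 41*l + 42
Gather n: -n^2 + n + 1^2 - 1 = -n^2 + n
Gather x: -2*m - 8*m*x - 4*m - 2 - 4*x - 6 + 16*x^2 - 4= -6*m + 16*x^2 + x*(-8*m - 4) - 12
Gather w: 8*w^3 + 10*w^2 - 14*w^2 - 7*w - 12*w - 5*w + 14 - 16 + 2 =8*w^3 - 4*w^2 - 24*w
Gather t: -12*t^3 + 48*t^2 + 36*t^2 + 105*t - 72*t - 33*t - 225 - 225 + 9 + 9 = -12*t^3 + 84*t^2 - 432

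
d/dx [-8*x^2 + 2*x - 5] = 2 - 16*x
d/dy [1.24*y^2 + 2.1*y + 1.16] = 2.48*y + 2.1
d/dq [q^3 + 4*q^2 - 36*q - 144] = 3*q^2 + 8*q - 36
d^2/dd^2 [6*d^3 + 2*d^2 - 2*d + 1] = 36*d + 4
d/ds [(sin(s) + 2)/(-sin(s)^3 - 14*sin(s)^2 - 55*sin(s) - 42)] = 2*(sin(s)^3 + 10*sin(s)^2 + 28*sin(s) + 34)*cos(s)/(sin(s)^3 + 14*sin(s)^2 + 55*sin(s) + 42)^2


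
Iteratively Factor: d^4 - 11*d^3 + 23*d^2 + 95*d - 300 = (d + 3)*(d^3 - 14*d^2 + 65*d - 100) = (d - 5)*(d + 3)*(d^2 - 9*d + 20) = (d - 5)^2*(d + 3)*(d - 4)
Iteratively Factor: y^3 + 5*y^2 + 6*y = (y)*(y^2 + 5*y + 6) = y*(y + 3)*(y + 2)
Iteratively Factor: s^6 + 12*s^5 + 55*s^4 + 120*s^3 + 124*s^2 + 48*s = (s + 1)*(s^5 + 11*s^4 + 44*s^3 + 76*s^2 + 48*s) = (s + 1)*(s + 2)*(s^4 + 9*s^3 + 26*s^2 + 24*s) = (s + 1)*(s + 2)*(s + 4)*(s^3 + 5*s^2 + 6*s) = (s + 1)*(s + 2)^2*(s + 4)*(s^2 + 3*s) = s*(s + 1)*(s + 2)^2*(s + 4)*(s + 3)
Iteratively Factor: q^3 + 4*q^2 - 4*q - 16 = (q - 2)*(q^2 + 6*q + 8) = (q - 2)*(q + 2)*(q + 4)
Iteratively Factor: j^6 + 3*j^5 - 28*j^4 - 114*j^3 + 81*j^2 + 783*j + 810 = (j + 3)*(j^5 - 28*j^3 - 30*j^2 + 171*j + 270) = (j + 3)^2*(j^4 - 3*j^3 - 19*j^2 + 27*j + 90) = (j + 2)*(j + 3)^2*(j^3 - 5*j^2 - 9*j + 45) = (j + 2)*(j + 3)^3*(j^2 - 8*j + 15) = (j - 5)*(j + 2)*(j + 3)^3*(j - 3)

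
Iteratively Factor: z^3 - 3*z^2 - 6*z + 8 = (z + 2)*(z^2 - 5*z + 4) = (z - 4)*(z + 2)*(z - 1)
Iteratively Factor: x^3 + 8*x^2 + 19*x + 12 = (x + 1)*(x^2 + 7*x + 12) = (x + 1)*(x + 3)*(x + 4)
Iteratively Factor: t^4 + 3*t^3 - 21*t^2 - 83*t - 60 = (t + 1)*(t^3 + 2*t^2 - 23*t - 60) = (t + 1)*(t + 4)*(t^2 - 2*t - 15) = (t + 1)*(t + 3)*(t + 4)*(t - 5)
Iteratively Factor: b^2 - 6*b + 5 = (b - 5)*(b - 1)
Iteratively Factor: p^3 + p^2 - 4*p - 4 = (p + 1)*(p^2 - 4) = (p - 2)*(p + 1)*(p + 2)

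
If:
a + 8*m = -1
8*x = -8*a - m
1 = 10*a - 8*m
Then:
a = 0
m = -1/8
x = 1/64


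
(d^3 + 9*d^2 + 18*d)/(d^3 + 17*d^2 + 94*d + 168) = d*(d + 3)/(d^2 + 11*d + 28)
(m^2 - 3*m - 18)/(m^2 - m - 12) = (m - 6)/(m - 4)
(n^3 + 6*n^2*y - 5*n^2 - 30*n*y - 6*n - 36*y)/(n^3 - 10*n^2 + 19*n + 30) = (n + 6*y)/(n - 5)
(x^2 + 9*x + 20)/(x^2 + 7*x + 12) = (x + 5)/(x + 3)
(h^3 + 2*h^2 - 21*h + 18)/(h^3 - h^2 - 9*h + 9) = (h + 6)/(h + 3)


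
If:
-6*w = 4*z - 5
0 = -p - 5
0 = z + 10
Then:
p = -5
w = 15/2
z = -10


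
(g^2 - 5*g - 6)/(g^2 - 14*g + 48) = (g + 1)/(g - 8)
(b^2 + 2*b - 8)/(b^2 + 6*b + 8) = (b - 2)/(b + 2)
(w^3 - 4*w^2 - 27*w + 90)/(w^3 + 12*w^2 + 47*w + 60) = (w^2 - 9*w + 18)/(w^2 + 7*w + 12)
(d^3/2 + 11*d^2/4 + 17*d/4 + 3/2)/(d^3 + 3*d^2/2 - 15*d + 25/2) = (2*d^3 + 11*d^2 + 17*d + 6)/(2*(2*d^3 + 3*d^2 - 30*d + 25))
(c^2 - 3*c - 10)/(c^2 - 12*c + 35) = (c + 2)/(c - 7)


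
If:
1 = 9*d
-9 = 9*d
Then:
No Solution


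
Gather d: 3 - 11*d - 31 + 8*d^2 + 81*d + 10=8*d^2 + 70*d - 18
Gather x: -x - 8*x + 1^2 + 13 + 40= 54 - 9*x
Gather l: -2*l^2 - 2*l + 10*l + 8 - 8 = -2*l^2 + 8*l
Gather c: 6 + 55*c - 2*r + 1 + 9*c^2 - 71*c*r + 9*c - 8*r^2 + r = 9*c^2 + c*(64 - 71*r) - 8*r^2 - r + 7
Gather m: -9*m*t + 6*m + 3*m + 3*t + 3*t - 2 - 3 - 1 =m*(9 - 9*t) + 6*t - 6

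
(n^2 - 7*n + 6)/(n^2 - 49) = (n^2 - 7*n + 6)/(n^2 - 49)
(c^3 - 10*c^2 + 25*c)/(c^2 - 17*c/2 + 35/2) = 2*c*(c - 5)/(2*c - 7)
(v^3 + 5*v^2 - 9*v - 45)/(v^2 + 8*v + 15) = v - 3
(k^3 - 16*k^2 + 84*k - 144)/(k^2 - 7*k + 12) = (k^2 - 12*k + 36)/(k - 3)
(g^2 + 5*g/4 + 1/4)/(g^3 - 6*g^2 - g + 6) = (g + 1/4)/(g^2 - 7*g + 6)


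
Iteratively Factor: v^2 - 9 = (v - 3)*(v + 3)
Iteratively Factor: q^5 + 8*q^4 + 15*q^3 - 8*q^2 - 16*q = (q)*(q^4 + 8*q^3 + 15*q^2 - 8*q - 16) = q*(q - 1)*(q^3 + 9*q^2 + 24*q + 16) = q*(q - 1)*(q + 4)*(q^2 + 5*q + 4) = q*(q - 1)*(q + 4)^2*(q + 1)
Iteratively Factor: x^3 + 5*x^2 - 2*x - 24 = (x + 4)*(x^2 + x - 6) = (x + 3)*(x + 4)*(x - 2)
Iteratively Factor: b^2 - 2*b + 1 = (b - 1)*(b - 1)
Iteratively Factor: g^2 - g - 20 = (g - 5)*(g + 4)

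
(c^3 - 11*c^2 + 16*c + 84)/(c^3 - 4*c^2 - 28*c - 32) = (c^2 - 13*c + 42)/(c^2 - 6*c - 16)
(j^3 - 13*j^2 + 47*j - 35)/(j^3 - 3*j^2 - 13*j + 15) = (j - 7)/(j + 3)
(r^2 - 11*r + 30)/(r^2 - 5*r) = (r - 6)/r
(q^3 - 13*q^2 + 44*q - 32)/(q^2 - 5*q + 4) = q - 8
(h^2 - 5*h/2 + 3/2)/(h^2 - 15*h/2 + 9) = (h - 1)/(h - 6)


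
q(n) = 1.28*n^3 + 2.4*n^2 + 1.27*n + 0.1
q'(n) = 3.84*n^2 + 4.8*n + 1.27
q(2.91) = 55.66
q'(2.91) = 47.76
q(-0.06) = 0.03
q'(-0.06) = 1.00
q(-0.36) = -0.11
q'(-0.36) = 0.04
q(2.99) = 59.57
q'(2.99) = 49.95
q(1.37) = 9.64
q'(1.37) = 15.05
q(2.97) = 58.58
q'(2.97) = 49.40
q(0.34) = 0.86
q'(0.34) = 3.35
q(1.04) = 5.46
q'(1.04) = 10.42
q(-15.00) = -3798.95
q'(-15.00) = 793.27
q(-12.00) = -1881.38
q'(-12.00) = 496.63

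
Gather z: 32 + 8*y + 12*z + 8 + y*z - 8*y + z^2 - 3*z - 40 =z^2 + z*(y + 9)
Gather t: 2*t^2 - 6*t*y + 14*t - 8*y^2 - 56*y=2*t^2 + t*(14 - 6*y) - 8*y^2 - 56*y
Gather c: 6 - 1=5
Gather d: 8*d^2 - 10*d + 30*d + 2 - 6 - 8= 8*d^2 + 20*d - 12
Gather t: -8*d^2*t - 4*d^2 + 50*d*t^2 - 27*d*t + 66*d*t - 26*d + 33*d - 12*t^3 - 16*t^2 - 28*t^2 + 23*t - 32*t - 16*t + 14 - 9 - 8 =-4*d^2 + 7*d - 12*t^3 + t^2*(50*d - 44) + t*(-8*d^2 + 39*d - 25) - 3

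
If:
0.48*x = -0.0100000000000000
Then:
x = -0.02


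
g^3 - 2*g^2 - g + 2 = (g - 2)*(g - 1)*(g + 1)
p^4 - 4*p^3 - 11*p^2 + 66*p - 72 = (p - 3)^2*(p - 2)*(p + 4)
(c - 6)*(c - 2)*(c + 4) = c^3 - 4*c^2 - 20*c + 48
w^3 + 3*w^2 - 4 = (w - 1)*(w + 2)^2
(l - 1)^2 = l^2 - 2*l + 1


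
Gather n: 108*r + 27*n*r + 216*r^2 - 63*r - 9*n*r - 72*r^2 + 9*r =18*n*r + 144*r^2 + 54*r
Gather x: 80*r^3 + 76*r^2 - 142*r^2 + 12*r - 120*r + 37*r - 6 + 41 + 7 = 80*r^3 - 66*r^2 - 71*r + 42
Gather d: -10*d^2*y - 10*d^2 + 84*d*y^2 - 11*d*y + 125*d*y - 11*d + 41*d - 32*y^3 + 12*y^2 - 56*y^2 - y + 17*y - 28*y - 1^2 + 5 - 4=d^2*(-10*y - 10) + d*(84*y^2 + 114*y + 30) - 32*y^3 - 44*y^2 - 12*y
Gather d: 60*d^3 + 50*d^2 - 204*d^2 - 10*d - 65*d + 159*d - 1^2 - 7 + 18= 60*d^3 - 154*d^2 + 84*d + 10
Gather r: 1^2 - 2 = -1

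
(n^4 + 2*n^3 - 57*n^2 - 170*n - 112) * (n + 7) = n^5 + 9*n^4 - 43*n^3 - 569*n^2 - 1302*n - 784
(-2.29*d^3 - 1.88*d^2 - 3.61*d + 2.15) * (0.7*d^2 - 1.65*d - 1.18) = -1.603*d^5 + 2.4625*d^4 + 3.2772*d^3 + 9.6799*d^2 + 0.712299999999999*d - 2.537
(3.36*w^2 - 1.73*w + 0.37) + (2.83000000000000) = 3.36*w^2 - 1.73*w + 3.2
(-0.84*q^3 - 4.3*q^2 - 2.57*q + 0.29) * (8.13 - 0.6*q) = 0.504*q^4 - 4.2492*q^3 - 33.417*q^2 - 21.0681*q + 2.3577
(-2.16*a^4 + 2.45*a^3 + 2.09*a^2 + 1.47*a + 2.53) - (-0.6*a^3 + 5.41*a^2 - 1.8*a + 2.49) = -2.16*a^4 + 3.05*a^3 - 3.32*a^2 + 3.27*a + 0.0399999999999996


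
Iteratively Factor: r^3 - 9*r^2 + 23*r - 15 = (r - 5)*(r^2 - 4*r + 3) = (r - 5)*(r - 1)*(r - 3)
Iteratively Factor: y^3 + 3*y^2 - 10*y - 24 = (y - 3)*(y^2 + 6*y + 8) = (y - 3)*(y + 4)*(y + 2)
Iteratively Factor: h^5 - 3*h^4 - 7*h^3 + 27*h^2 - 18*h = (h - 3)*(h^4 - 7*h^2 + 6*h) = (h - 3)*(h - 2)*(h^3 + 2*h^2 - 3*h) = (h - 3)*(h - 2)*(h + 3)*(h^2 - h) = h*(h - 3)*(h - 2)*(h + 3)*(h - 1)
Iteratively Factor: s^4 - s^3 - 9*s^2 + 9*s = (s - 1)*(s^3 - 9*s) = (s - 1)*(s + 3)*(s^2 - 3*s) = (s - 3)*(s - 1)*(s + 3)*(s)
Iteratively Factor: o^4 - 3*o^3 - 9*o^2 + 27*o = (o - 3)*(o^3 - 9*o) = o*(o - 3)*(o^2 - 9) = o*(o - 3)^2*(o + 3)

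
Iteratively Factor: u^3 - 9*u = (u)*(u^2 - 9) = u*(u + 3)*(u - 3)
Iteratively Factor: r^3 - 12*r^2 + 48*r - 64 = (r - 4)*(r^2 - 8*r + 16) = (r - 4)^2*(r - 4)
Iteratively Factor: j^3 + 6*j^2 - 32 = (j + 4)*(j^2 + 2*j - 8) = (j + 4)^2*(j - 2)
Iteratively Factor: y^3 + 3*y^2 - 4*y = (y - 1)*(y^2 + 4*y) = y*(y - 1)*(y + 4)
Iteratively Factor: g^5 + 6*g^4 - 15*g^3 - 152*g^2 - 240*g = (g)*(g^4 + 6*g^3 - 15*g^2 - 152*g - 240) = g*(g + 3)*(g^3 + 3*g^2 - 24*g - 80) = g*(g + 3)*(g + 4)*(g^2 - g - 20) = g*(g - 5)*(g + 3)*(g + 4)*(g + 4)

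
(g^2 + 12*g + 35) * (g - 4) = g^3 + 8*g^2 - 13*g - 140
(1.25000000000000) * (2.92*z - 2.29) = 3.65*z - 2.8625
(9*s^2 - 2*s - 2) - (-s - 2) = 9*s^2 - s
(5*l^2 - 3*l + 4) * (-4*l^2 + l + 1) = -20*l^4 + 17*l^3 - 14*l^2 + l + 4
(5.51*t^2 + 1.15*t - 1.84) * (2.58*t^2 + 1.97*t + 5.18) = 14.2158*t^4 + 13.8217*t^3 + 26.0601*t^2 + 2.3322*t - 9.5312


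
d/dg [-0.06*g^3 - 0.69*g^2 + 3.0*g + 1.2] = -0.18*g^2 - 1.38*g + 3.0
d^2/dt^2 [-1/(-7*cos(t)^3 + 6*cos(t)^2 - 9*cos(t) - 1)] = 3*((19*cos(t) - 16*cos(2*t) + 21*cos(3*t))*(7*cos(t)^3 - 6*cos(t)^2 + 9*cos(t) + 1)/4 + 6*(7*cos(t)^2 - 4*cos(t) + 3)^2*sin(t)^2)/(7*cos(t)^3 - 6*cos(t)^2 + 9*cos(t) + 1)^3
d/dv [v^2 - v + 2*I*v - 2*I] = 2*v - 1 + 2*I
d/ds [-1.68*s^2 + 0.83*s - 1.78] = 0.83 - 3.36*s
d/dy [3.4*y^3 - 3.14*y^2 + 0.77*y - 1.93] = 10.2*y^2 - 6.28*y + 0.77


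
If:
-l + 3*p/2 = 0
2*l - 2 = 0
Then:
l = 1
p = 2/3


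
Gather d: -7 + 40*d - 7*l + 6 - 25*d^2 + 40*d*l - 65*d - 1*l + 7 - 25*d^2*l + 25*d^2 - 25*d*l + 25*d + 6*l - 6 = -25*d^2*l + 15*d*l - 2*l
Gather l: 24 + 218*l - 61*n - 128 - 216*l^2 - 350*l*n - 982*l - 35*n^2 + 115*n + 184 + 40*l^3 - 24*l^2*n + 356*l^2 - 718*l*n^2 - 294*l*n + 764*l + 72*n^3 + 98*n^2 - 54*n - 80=40*l^3 + l^2*(140 - 24*n) + l*(-718*n^2 - 644*n) + 72*n^3 + 63*n^2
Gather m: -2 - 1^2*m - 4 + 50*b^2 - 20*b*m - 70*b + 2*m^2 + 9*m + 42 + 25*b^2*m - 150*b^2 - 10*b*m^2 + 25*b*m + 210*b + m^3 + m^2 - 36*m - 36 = -100*b^2 + 140*b + m^3 + m^2*(3 - 10*b) + m*(25*b^2 + 5*b - 28)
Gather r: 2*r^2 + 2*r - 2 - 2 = 2*r^2 + 2*r - 4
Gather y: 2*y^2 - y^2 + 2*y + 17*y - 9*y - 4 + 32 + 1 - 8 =y^2 + 10*y + 21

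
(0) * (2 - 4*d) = 0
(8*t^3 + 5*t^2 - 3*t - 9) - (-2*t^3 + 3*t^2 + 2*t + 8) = 10*t^3 + 2*t^2 - 5*t - 17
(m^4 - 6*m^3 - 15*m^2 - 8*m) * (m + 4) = m^5 - 2*m^4 - 39*m^3 - 68*m^2 - 32*m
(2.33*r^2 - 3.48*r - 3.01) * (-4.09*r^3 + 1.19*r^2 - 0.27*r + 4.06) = -9.5297*r^5 + 17.0059*r^4 + 7.5406*r^3 + 6.8175*r^2 - 13.3161*r - 12.2206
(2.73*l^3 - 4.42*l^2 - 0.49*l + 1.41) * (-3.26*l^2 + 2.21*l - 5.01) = -8.8998*l^5 + 20.4425*l^4 - 21.8481*l^3 + 16.4647*l^2 + 5.571*l - 7.0641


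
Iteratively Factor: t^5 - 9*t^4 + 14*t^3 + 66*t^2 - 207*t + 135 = (t - 3)*(t^4 - 6*t^3 - 4*t^2 + 54*t - 45) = (t - 3)*(t - 1)*(t^3 - 5*t^2 - 9*t + 45) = (t - 3)*(t - 1)*(t + 3)*(t^2 - 8*t + 15) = (t - 5)*(t - 3)*(t - 1)*(t + 3)*(t - 3)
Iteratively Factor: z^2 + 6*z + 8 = (z + 4)*(z + 2)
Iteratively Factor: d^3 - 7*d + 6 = (d - 2)*(d^2 + 2*d - 3) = (d - 2)*(d - 1)*(d + 3)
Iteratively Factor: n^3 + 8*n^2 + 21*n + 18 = (n + 3)*(n^2 + 5*n + 6) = (n + 2)*(n + 3)*(n + 3)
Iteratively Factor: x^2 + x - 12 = (x - 3)*(x + 4)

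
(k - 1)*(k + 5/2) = k^2 + 3*k/2 - 5/2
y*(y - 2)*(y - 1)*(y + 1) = y^4 - 2*y^3 - y^2 + 2*y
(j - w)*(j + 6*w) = j^2 + 5*j*w - 6*w^2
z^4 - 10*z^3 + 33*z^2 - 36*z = z*(z - 4)*(z - 3)^2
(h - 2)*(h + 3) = h^2 + h - 6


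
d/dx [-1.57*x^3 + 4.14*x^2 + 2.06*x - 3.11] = -4.71*x^2 + 8.28*x + 2.06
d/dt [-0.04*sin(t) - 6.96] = -0.04*cos(t)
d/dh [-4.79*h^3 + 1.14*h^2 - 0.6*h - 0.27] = -14.37*h^2 + 2.28*h - 0.6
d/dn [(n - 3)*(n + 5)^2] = (n + 5)*(3*n - 1)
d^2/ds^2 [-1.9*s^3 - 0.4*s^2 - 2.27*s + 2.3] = -11.4*s - 0.8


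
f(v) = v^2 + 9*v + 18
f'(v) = 2*v + 9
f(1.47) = 33.39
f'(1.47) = 11.94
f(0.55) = 23.25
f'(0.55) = 10.10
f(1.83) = 37.82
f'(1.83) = 12.66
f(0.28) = 20.60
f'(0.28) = 9.56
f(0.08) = 18.73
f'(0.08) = 9.16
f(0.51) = 22.85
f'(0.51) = 10.02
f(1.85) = 38.07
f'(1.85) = 12.70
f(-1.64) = 5.93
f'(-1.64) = 5.72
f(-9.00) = 18.00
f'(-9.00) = -9.00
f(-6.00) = 0.00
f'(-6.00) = -3.00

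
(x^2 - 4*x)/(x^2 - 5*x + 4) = x/(x - 1)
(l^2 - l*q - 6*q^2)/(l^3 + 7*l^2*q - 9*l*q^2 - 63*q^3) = (l + 2*q)/(l^2 + 10*l*q + 21*q^2)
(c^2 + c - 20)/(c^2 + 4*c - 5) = (c - 4)/(c - 1)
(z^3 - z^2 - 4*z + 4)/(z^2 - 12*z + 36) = (z^3 - z^2 - 4*z + 4)/(z^2 - 12*z + 36)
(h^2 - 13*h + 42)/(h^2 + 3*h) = (h^2 - 13*h + 42)/(h*(h + 3))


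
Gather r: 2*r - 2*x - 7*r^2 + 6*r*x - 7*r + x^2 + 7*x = -7*r^2 + r*(6*x - 5) + x^2 + 5*x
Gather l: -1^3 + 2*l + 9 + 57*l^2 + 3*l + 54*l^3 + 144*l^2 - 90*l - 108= 54*l^3 + 201*l^2 - 85*l - 100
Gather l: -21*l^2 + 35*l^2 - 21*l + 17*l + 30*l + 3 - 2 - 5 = 14*l^2 + 26*l - 4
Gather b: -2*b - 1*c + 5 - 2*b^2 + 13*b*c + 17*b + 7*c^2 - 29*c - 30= -2*b^2 + b*(13*c + 15) + 7*c^2 - 30*c - 25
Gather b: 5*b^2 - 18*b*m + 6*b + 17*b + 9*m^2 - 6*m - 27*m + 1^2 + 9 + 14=5*b^2 + b*(23 - 18*m) + 9*m^2 - 33*m + 24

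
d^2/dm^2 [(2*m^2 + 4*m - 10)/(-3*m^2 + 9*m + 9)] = 4*(-5*m^3 + 6*m^2 - 63*m + 69)/(3*(m^6 - 9*m^5 + 18*m^4 + 27*m^3 - 54*m^2 - 81*m - 27))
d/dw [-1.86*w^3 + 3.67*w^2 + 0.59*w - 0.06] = -5.58*w^2 + 7.34*w + 0.59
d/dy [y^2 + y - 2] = 2*y + 1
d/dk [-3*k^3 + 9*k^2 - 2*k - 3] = -9*k^2 + 18*k - 2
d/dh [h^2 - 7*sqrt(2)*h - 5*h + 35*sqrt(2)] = 2*h - 7*sqrt(2) - 5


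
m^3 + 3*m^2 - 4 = (m - 1)*(m + 2)^2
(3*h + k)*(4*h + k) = 12*h^2 + 7*h*k + k^2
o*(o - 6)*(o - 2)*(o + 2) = o^4 - 6*o^3 - 4*o^2 + 24*o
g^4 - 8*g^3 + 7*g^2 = g^2*(g - 7)*(g - 1)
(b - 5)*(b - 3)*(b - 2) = b^3 - 10*b^2 + 31*b - 30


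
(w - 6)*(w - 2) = w^2 - 8*w + 12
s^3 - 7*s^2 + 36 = (s - 6)*(s - 3)*(s + 2)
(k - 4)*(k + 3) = k^2 - k - 12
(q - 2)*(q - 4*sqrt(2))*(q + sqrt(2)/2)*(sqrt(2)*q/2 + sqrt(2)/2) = sqrt(2)*q^4/2 - 7*q^3/2 - sqrt(2)*q^3/2 - 3*sqrt(2)*q^2 + 7*q^2/2 + 2*sqrt(2)*q + 7*q + 4*sqrt(2)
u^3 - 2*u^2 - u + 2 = (u - 2)*(u - 1)*(u + 1)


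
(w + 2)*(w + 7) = w^2 + 9*w + 14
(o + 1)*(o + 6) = o^2 + 7*o + 6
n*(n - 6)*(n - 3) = n^3 - 9*n^2 + 18*n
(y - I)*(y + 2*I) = y^2 + I*y + 2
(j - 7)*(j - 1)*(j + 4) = j^3 - 4*j^2 - 25*j + 28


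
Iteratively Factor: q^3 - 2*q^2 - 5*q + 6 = (q + 2)*(q^2 - 4*q + 3) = (q - 3)*(q + 2)*(q - 1)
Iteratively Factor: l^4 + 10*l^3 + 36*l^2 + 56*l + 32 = (l + 2)*(l^3 + 8*l^2 + 20*l + 16) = (l + 2)*(l + 4)*(l^2 + 4*l + 4) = (l + 2)^2*(l + 4)*(l + 2)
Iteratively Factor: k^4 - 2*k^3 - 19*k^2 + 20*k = (k - 5)*(k^3 + 3*k^2 - 4*k) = k*(k - 5)*(k^2 + 3*k - 4) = k*(k - 5)*(k + 4)*(k - 1)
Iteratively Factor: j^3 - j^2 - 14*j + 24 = (j - 3)*(j^2 + 2*j - 8) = (j - 3)*(j - 2)*(j + 4)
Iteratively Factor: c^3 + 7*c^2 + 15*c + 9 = (c + 1)*(c^2 + 6*c + 9) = (c + 1)*(c + 3)*(c + 3)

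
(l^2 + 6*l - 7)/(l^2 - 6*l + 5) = (l + 7)/(l - 5)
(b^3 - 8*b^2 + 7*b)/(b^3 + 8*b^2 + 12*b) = (b^2 - 8*b + 7)/(b^2 + 8*b + 12)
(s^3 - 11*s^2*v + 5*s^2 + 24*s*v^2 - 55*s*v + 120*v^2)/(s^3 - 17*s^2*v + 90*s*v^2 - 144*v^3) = (s + 5)/(s - 6*v)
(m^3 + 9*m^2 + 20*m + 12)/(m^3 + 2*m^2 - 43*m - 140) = (m^3 + 9*m^2 + 20*m + 12)/(m^3 + 2*m^2 - 43*m - 140)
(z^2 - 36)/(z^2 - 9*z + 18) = (z + 6)/(z - 3)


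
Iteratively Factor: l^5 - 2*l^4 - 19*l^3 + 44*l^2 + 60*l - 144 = (l + 4)*(l^4 - 6*l^3 + 5*l^2 + 24*l - 36) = (l - 2)*(l + 4)*(l^3 - 4*l^2 - 3*l + 18) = (l - 2)*(l + 2)*(l + 4)*(l^2 - 6*l + 9) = (l - 3)*(l - 2)*(l + 2)*(l + 4)*(l - 3)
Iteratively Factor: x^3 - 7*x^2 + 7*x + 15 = (x + 1)*(x^2 - 8*x + 15) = (x - 5)*(x + 1)*(x - 3)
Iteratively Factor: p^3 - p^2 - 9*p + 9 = (p + 3)*(p^2 - 4*p + 3) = (p - 3)*(p + 3)*(p - 1)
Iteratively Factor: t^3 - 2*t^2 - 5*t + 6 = (t - 1)*(t^2 - t - 6) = (t - 1)*(t + 2)*(t - 3)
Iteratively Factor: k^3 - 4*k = (k)*(k^2 - 4) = k*(k + 2)*(k - 2)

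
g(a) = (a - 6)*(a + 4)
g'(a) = 2*a - 2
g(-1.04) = -20.84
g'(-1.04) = -4.08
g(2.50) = -22.75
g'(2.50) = 3.00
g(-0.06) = -23.88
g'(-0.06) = -2.12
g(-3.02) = -8.84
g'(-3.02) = -8.04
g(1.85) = -24.28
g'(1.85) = 1.70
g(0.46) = -24.71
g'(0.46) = -1.08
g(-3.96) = -0.40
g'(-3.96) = -9.92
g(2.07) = -23.86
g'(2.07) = 2.14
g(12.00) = 96.00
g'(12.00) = 22.00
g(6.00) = 0.00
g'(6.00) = 10.00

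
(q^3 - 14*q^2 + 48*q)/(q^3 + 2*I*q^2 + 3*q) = (q^2 - 14*q + 48)/(q^2 + 2*I*q + 3)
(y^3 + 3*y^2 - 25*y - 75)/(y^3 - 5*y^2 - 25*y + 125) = (y + 3)/(y - 5)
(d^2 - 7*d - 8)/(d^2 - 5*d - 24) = (d + 1)/(d + 3)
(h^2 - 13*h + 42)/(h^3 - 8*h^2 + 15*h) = (h^2 - 13*h + 42)/(h*(h^2 - 8*h + 15))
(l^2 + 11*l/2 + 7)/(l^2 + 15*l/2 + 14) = (l + 2)/(l + 4)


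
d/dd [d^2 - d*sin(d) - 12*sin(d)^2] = -d*cos(d) + 2*d - sin(d) - 12*sin(2*d)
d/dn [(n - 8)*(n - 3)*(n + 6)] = 3*n^2 - 10*n - 42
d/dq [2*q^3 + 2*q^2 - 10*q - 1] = 6*q^2 + 4*q - 10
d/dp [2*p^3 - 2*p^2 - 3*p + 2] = 6*p^2 - 4*p - 3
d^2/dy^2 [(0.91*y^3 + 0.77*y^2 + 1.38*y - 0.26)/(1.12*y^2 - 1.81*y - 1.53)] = (4.44089209850063e-15*y^4 + 15.665286*y^3 + 21.080346*y^2 + 30.132354*y - 6.632926)/(1.404928*y^6 - 6.811392*y^5 + 5.25*y^4 + 12.679955*y^3 - 7.171875*y^2 - 12.711087*y - 3.581577)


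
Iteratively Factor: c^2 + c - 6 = (c + 3)*(c - 2)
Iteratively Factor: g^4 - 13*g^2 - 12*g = (g - 4)*(g^3 + 4*g^2 + 3*g) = g*(g - 4)*(g^2 + 4*g + 3) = g*(g - 4)*(g + 1)*(g + 3)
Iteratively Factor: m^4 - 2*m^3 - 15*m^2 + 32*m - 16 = (m + 4)*(m^3 - 6*m^2 + 9*m - 4) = (m - 4)*(m + 4)*(m^2 - 2*m + 1) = (m - 4)*(m - 1)*(m + 4)*(m - 1)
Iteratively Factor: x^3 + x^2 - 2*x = (x + 2)*(x^2 - x) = x*(x + 2)*(x - 1)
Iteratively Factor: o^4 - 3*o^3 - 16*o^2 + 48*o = (o - 4)*(o^3 + o^2 - 12*o) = (o - 4)*(o + 4)*(o^2 - 3*o) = (o - 4)*(o - 3)*(o + 4)*(o)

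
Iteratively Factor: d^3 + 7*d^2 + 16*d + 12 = (d + 2)*(d^2 + 5*d + 6) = (d + 2)^2*(d + 3)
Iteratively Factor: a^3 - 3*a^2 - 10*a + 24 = (a - 2)*(a^2 - a - 12) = (a - 4)*(a - 2)*(a + 3)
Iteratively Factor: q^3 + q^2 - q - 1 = (q - 1)*(q^2 + 2*q + 1) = (q - 1)*(q + 1)*(q + 1)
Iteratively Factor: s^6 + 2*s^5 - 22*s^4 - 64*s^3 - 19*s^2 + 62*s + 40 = (s - 5)*(s^5 + 7*s^4 + 13*s^3 + s^2 - 14*s - 8) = (s - 5)*(s + 4)*(s^4 + 3*s^3 + s^2 - 3*s - 2) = (s - 5)*(s + 1)*(s + 4)*(s^3 + 2*s^2 - s - 2) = (s - 5)*(s + 1)*(s + 2)*(s + 4)*(s^2 - 1) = (s - 5)*(s + 1)^2*(s + 2)*(s + 4)*(s - 1)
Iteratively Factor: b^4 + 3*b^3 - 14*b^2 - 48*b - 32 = (b - 4)*(b^3 + 7*b^2 + 14*b + 8) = (b - 4)*(b + 4)*(b^2 + 3*b + 2) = (b - 4)*(b + 1)*(b + 4)*(b + 2)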